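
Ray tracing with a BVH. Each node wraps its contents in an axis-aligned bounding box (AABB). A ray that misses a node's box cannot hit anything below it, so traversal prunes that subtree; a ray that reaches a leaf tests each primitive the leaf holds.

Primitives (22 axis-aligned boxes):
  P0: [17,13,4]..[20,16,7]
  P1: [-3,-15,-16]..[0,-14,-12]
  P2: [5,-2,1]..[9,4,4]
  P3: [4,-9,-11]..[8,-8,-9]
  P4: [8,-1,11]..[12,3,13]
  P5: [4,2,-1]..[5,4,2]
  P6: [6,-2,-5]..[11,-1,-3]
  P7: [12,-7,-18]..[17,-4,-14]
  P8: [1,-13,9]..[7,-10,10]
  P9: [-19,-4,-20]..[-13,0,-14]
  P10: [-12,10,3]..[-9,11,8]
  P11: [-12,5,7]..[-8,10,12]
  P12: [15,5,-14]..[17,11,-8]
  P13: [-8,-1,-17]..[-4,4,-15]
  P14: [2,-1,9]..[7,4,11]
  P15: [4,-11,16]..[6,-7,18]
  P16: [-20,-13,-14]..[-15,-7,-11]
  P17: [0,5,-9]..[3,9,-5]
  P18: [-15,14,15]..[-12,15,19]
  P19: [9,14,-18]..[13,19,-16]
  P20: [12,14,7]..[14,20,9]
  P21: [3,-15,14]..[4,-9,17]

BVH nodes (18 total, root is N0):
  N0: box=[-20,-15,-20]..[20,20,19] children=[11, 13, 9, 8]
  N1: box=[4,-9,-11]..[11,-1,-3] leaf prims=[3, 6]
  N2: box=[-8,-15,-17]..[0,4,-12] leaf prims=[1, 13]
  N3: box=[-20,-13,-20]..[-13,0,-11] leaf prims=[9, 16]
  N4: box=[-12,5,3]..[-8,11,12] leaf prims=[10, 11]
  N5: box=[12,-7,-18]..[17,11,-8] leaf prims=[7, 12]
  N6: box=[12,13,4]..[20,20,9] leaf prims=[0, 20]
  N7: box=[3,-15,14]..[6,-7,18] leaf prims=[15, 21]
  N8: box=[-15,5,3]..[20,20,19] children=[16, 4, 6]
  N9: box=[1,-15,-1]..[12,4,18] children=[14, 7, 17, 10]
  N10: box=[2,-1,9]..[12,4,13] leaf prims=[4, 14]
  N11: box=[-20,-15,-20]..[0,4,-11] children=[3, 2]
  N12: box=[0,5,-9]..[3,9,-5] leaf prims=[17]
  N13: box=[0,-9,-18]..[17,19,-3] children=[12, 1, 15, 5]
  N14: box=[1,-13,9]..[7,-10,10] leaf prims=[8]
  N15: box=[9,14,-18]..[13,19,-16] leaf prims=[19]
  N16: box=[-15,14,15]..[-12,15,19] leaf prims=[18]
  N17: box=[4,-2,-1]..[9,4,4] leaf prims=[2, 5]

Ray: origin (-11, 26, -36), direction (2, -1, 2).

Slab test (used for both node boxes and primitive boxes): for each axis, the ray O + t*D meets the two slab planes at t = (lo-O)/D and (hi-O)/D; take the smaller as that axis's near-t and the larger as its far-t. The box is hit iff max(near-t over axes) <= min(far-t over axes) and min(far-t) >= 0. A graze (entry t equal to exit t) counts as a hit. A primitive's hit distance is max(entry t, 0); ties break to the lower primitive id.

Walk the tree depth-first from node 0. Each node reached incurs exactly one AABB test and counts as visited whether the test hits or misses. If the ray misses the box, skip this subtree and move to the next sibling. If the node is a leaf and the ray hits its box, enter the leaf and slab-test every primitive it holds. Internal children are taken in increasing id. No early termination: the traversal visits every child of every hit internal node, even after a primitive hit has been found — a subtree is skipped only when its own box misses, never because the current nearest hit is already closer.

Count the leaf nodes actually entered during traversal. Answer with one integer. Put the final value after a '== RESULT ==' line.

Traverse from the root:
N0 x:[-9/2,31/2] y:[6,41] z:[8,55/2] -> hit [8,31/2], descend [8, 9, 11, 13]
  N8 x:[-2,31/2] y:[6,21] z:[39/2,55/2] -> miss, prune
  N9 x:[6,23/2] y:[22,41] z:[35/2,27] -> miss, prune
  N11 x:[-9/2,11/2] y:[22,41] z:[8,25/2] -> miss, prune
  N13 x:[11/2,14] y:[7,35] z:[9,33/2] -> hit [9,14], descend [1, 5, 12, 15]
    N1 x:[15/2,11] y:[27,35] z:[25/2,33/2] -> miss, prune
    N5 x:[23/2,14] y:[15,33] z:[9,14] -> miss, prune
    N12 x:[11/2,7] y:[17,21] z:[27/2,31/2] -> miss, prune
    N15 x:[10,12] y:[7,12] z:[9,10] -> hit [10,10] leaf, test {P19@t=10}

Summary -> nodes [0, 8, 9, 11, 13, 1, 5, 12, 15]; box-tests=9; leaf-entries=1; first=P19

== RESULT ==
1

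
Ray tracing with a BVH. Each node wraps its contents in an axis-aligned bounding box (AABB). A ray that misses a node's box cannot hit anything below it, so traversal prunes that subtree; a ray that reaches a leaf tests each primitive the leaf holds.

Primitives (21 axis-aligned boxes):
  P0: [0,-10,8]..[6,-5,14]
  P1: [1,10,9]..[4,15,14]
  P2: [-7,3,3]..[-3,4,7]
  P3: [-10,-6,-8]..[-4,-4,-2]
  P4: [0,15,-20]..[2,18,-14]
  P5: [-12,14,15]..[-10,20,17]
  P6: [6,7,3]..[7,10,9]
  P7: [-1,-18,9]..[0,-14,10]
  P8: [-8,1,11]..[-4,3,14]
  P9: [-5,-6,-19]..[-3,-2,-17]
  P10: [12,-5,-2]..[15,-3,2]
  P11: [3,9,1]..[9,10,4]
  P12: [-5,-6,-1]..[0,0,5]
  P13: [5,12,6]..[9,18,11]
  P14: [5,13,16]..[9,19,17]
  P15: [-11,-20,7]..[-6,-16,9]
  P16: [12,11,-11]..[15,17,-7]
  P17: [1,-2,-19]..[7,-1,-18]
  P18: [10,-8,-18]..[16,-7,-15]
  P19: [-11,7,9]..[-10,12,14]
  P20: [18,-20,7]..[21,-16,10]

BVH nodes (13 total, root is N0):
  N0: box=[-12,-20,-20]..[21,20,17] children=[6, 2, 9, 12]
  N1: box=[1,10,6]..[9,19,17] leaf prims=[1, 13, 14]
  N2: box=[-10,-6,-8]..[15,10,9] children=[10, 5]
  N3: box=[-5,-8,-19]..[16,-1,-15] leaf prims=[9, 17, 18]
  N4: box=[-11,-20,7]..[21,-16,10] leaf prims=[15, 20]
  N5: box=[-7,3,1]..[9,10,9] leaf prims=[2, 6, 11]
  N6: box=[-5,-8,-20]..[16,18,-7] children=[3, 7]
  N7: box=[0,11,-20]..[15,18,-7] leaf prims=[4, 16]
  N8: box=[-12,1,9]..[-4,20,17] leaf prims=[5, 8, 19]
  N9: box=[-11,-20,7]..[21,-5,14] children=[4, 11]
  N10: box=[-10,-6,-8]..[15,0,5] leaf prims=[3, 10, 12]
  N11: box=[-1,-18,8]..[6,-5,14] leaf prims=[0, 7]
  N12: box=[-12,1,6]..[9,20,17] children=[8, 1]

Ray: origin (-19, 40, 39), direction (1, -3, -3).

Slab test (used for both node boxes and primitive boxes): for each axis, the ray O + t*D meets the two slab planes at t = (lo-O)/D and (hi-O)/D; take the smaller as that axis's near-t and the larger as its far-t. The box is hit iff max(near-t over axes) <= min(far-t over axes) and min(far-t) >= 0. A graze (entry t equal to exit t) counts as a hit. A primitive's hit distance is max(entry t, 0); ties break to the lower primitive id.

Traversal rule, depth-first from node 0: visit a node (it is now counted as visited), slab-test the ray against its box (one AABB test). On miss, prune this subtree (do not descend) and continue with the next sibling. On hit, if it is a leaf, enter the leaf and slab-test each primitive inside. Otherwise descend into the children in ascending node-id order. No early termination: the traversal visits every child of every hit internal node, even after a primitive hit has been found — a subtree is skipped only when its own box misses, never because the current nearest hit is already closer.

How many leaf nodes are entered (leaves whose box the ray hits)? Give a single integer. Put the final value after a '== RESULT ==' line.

Trace the traversal:
N0 x:[7,40] y:[20/3,20] z:[22/3,59/3] -> hit [22/3,59/3], descend [2, 6, 9, 12]
  N2 x:[9,34] y:[10,46/3] z:[10,47/3] -> hit [10,46/3], descend [5, 10]
    N5 x:[12,28] y:[10,37/3] z:[10,38/3] -> hit [12,37/3] leaf, test {P2@t=12, P6(miss), P11(miss)}
    N10 x:[9,34] y:[40/3,46/3] z:[34/3,47/3] -> hit [40/3,46/3] leaf, test {P3@t=44/3, P10(miss), P12(miss)}
  N6 x:[14,35] y:[22/3,16] z:[46/3,59/3] -> hit [46/3,16], descend [3, 7]
    N3 x:[14,35] y:[41/3,16] z:[18,58/3] -> miss, prune
    N7 x:[19,34] y:[22/3,29/3] z:[46/3,59/3] -> miss, prune
  N9 x:[8,40] y:[15,20] z:[25/3,32/3] -> miss, prune
  N12 x:[7,28] y:[20/3,13] z:[22/3,11] -> hit [22/3,11], descend [1, 8]
    N1 x:[20,28] y:[7,10] z:[22/3,11] -> miss, prune
    N8 x:[7,15] y:[20/3,13] z:[22/3,10] -> hit [22/3,10] leaf, test {P5@t=22/3, P8(miss), P19(miss)}

Summary -> nodes [0, 2, 5, 10, 6, 3, 7, 9, 12, 1, 8]; box-tests=11; leaf-entries=3; first=P5

== RESULT ==
3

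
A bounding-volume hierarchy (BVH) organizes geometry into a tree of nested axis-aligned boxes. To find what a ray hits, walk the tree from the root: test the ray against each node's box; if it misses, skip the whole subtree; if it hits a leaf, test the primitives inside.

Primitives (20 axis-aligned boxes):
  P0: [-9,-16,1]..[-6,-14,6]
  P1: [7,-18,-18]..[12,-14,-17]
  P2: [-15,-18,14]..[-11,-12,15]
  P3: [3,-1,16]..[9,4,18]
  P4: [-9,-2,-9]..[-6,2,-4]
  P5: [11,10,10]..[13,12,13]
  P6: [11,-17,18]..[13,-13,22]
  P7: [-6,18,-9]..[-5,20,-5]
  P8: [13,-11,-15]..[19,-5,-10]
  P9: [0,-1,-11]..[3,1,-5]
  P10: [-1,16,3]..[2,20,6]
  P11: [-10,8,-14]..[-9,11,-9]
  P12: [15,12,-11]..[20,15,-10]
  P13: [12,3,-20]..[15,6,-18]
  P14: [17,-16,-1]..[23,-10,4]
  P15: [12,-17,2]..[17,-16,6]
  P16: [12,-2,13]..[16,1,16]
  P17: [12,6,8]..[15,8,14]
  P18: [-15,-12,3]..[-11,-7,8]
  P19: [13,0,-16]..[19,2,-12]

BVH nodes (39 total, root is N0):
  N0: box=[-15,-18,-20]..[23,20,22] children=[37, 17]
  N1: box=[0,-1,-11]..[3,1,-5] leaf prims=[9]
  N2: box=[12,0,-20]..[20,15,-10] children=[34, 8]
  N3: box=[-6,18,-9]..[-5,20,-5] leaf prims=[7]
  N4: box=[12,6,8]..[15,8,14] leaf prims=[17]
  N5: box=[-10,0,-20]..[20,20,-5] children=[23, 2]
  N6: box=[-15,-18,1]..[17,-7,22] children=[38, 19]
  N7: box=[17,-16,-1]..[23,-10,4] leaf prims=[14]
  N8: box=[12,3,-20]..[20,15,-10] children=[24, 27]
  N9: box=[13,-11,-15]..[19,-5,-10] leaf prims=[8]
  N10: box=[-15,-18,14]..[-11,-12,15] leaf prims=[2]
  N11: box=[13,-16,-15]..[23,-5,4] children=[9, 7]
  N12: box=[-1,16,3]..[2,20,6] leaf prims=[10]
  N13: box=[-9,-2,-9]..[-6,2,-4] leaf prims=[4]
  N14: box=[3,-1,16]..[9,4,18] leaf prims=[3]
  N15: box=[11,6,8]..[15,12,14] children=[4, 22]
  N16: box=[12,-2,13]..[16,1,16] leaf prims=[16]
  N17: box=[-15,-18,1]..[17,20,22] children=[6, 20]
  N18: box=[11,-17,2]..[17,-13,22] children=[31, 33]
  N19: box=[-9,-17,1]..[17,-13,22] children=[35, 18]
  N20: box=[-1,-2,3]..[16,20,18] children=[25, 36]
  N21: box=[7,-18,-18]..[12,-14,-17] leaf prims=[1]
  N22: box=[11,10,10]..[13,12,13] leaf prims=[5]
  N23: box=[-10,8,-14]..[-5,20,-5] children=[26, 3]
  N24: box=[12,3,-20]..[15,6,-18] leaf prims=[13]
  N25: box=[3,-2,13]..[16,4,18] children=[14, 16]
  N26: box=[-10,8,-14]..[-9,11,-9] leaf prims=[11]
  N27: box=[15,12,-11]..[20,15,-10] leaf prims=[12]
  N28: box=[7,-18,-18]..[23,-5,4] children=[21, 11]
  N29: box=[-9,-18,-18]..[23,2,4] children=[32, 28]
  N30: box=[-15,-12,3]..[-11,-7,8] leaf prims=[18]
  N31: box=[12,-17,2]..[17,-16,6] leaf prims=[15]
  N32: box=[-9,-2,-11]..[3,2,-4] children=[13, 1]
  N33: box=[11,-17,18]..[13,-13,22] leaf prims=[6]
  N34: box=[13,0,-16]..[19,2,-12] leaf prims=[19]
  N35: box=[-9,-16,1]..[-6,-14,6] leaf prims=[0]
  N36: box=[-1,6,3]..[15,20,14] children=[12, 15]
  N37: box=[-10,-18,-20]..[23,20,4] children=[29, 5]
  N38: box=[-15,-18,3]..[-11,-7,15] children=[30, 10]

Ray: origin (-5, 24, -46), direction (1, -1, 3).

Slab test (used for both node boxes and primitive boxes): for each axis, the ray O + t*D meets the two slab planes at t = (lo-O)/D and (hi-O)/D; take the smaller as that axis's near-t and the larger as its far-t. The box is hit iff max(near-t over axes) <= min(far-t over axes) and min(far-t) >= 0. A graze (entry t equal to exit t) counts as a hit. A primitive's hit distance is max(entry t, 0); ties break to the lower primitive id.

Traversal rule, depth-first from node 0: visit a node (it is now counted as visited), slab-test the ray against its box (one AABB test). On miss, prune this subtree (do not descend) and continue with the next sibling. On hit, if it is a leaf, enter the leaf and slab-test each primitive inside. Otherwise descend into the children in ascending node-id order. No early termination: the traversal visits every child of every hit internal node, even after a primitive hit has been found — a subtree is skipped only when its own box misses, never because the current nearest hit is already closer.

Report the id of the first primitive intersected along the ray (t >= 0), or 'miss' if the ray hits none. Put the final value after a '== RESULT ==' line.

Traverse from the root:
N0 x:[-10,28] y:[4,42] z:[26/3,68/3] -> hit [26/3,68/3], descend [17, 37]
  N17 x:[-10,22] y:[4,42] z:[47/3,68/3] -> hit [47/3,22], descend [6, 20]
    N6 x:[-10,22] y:[31,42] z:[47/3,68/3] -> miss, prune
    N20 x:[4,21] y:[4,26] z:[49/3,64/3] -> hit [49/3,21], descend [25, 36]
      N25 x:[8,21] y:[20,26] z:[59/3,64/3] -> hit [20,21], descend [14, 16]
        N14 x:[8,14] y:[20,25] z:[62/3,64/3] -> miss, prune
        N16 x:[17,21] y:[23,26] z:[59/3,62/3] -> miss, prune
      N36 x:[4,20] y:[4,18] z:[49/3,20] -> hit [49/3,18], descend [12, 15]
        N12 x:[4,7] y:[4,8] z:[49/3,52/3] -> miss, prune
        N15 x:[16,20] y:[12,18] z:[18,20] -> hit [18,18], descend [4, 22]
          N4 x:[17,20] y:[16,18] z:[18,20] -> hit [18,18] leaf, test {P17@t=18}
          N22 x:[16,18] y:[12,14] z:[56/3,59/3] -> miss, prune
  N37 x:[-5,28] y:[4,42] z:[26/3,50/3] -> hit [26/3,50/3], descend [5, 29]
    N5 x:[-5,25] y:[4,24] z:[26/3,41/3] -> hit [26/3,41/3], descend [2, 23]
      N2 x:[17,25] y:[9,24] z:[26/3,12] -> miss, prune
      N23 x:[-5,0] y:[4,16] z:[32/3,41/3] -> miss, prune
    N29 x:[-4,28] y:[22,42] z:[28/3,50/3] -> miss, prune

Visited [0, 17, 6, 20, 25, 14, 16, 36, 12, 15, 4, 22, 37, 5, 2, 23, 29]. Tests: 17 box, 1 leaf. Nearest: P17.

== RESULT ==
17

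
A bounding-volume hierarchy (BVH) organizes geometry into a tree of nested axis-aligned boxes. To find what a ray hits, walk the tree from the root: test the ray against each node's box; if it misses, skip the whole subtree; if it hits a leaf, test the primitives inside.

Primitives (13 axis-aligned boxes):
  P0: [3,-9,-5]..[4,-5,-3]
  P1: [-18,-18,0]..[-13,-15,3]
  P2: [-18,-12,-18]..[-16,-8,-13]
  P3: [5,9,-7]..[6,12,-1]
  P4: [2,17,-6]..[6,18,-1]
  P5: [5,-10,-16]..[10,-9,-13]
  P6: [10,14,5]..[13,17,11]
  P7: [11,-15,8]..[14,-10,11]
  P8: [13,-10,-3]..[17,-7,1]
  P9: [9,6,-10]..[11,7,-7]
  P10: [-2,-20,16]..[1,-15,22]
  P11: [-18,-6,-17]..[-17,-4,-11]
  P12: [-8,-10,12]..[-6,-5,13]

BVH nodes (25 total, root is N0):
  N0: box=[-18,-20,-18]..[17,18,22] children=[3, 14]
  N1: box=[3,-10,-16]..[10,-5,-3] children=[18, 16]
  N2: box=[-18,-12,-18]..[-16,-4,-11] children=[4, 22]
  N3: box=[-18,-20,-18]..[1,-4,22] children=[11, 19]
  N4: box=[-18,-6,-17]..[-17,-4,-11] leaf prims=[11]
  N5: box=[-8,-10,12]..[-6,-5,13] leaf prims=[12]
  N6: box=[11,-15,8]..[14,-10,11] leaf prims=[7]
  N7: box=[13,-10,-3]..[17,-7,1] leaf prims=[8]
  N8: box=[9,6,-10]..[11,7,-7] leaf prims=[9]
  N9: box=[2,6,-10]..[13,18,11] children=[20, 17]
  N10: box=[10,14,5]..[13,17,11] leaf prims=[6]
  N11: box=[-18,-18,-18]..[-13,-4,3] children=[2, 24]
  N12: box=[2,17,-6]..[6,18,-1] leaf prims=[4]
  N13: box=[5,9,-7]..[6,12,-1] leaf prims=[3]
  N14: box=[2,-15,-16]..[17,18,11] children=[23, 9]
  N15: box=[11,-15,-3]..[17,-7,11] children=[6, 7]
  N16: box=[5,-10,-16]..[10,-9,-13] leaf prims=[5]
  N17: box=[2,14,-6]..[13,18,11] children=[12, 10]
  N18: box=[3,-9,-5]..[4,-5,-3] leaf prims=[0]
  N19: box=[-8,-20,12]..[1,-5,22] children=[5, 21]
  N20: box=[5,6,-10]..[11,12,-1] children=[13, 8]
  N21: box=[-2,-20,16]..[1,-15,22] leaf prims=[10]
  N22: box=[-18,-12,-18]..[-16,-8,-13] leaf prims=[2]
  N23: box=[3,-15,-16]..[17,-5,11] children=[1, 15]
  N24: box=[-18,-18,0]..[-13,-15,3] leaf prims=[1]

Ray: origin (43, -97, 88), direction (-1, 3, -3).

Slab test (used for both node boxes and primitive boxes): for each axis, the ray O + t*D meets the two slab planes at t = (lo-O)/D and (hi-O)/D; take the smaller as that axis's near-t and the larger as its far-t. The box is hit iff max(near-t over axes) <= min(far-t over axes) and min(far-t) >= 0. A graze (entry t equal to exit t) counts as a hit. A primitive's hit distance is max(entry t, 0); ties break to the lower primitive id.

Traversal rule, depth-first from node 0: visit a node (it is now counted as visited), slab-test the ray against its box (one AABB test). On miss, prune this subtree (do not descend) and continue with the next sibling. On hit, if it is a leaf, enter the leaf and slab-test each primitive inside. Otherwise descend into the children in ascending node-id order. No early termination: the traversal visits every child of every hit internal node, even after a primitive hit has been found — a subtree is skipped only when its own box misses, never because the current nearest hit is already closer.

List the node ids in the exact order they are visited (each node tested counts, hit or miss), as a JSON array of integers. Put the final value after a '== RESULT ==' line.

Walk:
N0 x:[26,61] y:[77/3,115/3] z:[22,106/3] -> hit [26,106/3], descend [3, 14]
  N3 x:[42,61] y:[77/3,31] z:[22,106/3] -> miss, prune
  N14 x:[26,41] y:[82/3,115/3] z:[77/3,104/3] -> hit [82/3,104/3], descend [9, 23]
    N9 x:[30,41] y:[103/3,115/3] z:[77/3,98/3] -> miss, prune
    N23 x:[26,40] y:[82/3,92/3] z:[77/3,104/3] -> hit [82/3,92/3], descend [1, 15]
      N1 x:[33,40] y:[29,92/3] z:[91/3,104/3] -> miss, prune
      N15 x:[26,32] y:[82/3,30] z:[77/3,91/3] -> hit [82/3,30], descend [6, 7]
        N6 x:[29,32] y:[82/3,29] z:[77/3,80/3] -> miss, prune
        N7 x:[26,30] y:[29,30] z:[29,91/3] -> hit [29,30] leaf, test {P8@t=29}

9 AABB tests over nodes [0, 3, 14, 9, 23, 1, 15, 6, 7]; 1 leaf entered; closest P8.

== RESULT ==
[0, 3, 14, 9, 23, 1, 15, 6, 7]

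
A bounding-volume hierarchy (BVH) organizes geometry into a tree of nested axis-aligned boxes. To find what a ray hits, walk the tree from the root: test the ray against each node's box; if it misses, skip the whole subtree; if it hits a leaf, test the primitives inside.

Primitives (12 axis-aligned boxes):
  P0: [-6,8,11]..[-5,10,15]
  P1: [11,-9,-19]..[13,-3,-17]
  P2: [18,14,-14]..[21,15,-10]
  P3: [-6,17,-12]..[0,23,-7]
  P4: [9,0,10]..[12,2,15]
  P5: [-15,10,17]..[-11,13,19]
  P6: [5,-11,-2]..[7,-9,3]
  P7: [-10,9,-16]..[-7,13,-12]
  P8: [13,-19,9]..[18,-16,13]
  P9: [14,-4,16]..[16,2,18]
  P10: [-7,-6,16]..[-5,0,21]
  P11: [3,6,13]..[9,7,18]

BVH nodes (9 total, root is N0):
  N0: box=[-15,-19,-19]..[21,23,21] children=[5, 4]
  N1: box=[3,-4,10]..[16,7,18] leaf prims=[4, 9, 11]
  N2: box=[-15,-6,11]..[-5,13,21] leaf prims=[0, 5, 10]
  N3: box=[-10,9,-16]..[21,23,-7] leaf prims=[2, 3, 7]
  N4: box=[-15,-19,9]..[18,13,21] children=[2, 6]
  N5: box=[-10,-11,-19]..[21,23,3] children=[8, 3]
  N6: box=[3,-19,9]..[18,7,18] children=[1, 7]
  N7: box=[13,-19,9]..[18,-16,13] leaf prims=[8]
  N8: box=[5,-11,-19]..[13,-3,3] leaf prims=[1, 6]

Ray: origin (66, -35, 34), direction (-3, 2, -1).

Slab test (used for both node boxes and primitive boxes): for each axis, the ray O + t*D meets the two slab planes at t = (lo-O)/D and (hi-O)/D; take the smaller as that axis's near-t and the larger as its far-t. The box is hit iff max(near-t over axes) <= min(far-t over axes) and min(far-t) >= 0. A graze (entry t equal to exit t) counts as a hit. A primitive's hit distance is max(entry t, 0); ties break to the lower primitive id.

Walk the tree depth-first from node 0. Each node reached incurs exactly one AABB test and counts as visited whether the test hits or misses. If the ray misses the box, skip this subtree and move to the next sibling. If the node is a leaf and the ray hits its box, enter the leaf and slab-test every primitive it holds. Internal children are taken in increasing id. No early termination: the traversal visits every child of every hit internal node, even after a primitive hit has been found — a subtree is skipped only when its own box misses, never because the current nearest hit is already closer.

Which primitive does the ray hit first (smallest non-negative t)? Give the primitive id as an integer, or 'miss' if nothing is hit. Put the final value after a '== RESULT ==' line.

Trace the traversal:
N0 x:[15,27] y:[8,29] z:[13,53] -> hit [15,27], descend [4, 5]
  N4 x:[16,27] y:[8,24] z:[13,25] -> hit [16,24], descend [2, 6]
    N2 x:[71/3,27] y:[29/2,24] z:[13,23] -> miss, prune
    N6 x:[16,21] y:[8,21] z:[16,25] -> hit [16,21], descend [1, 7]
      N1 x:[50/3,21] y:[31/2,21] z:[16,24] -> hit [50/3,21] leaf, test {P4(miss), P9@t=50/3, P11@t=41/2}
      N7 x:[16,53/3] y:[8,19/2] z:[21,25] -> miss, prune
  N5 x:[15,76/3] y:[12,29] z:[31,53] -> miss, prune

order=[0, 4, 2, 6, 1, 7, 5]  |boxes|=7  |leaves|=1  hit=P9

== RESULT ==
9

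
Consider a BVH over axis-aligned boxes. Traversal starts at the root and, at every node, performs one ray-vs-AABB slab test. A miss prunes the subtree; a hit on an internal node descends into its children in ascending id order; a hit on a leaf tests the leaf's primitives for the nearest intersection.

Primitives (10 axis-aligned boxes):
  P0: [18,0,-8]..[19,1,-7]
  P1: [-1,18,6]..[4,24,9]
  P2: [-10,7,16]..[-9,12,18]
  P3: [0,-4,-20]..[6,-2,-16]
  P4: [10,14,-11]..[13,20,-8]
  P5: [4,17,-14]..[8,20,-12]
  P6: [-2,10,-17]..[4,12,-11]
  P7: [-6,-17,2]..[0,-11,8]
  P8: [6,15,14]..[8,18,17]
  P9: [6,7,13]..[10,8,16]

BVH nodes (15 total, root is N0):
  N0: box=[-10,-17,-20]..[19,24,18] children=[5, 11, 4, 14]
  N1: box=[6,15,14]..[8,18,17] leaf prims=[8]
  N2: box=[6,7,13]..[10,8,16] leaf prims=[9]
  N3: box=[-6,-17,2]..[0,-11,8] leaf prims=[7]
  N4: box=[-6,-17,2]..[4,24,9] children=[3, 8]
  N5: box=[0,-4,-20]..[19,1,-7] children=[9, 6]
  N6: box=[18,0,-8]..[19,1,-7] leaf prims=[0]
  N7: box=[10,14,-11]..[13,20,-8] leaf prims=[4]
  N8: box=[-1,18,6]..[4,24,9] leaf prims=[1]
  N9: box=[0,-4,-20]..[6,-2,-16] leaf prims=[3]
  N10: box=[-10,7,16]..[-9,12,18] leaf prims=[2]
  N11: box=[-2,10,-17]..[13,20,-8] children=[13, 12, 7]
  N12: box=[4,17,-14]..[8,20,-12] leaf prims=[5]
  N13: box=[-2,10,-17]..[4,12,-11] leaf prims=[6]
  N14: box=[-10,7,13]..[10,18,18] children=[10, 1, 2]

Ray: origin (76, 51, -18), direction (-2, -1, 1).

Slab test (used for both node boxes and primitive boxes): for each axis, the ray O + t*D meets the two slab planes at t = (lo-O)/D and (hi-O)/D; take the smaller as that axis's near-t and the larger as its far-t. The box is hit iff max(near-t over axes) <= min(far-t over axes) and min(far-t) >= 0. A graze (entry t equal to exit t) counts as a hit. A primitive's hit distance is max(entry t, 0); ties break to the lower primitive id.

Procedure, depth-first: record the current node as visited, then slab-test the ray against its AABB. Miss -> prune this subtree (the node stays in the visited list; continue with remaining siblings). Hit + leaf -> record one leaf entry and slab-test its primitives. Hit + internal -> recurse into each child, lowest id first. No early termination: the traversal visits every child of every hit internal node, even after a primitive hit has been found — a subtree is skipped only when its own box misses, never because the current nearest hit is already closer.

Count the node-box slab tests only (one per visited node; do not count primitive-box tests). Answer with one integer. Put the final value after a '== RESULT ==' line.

Trace the traversal:
N0 x:[57/2,43] y:[27,68] z:[-2,36] -> hit [57/2,36], descend [4, 5, 11, 14]
  N4 x:[36,41] y:[27,68] z:[20,27] -> miss, prune
  N5 x:[57/2,38] y:[50,55] z:[-2,11] -> miss, prune
  N11 x:[63/2,39] y:[31,41] z:[1,10] -> miss, prune
  N14 x:[33,43] y:[33,44] z:[31,36] -> hit [33,36], descend [1, 2, 10]
    N1 x:[34,35] y:[33,36] z:[32,35] -> hit [34,35] leaf, test {P8@t=34}
    N2 x:[33,35] y:[43,44] z:[31,34] -> miss, prune
    N10 x:[85/2,43] y:[39,44] z:[34,36] -> miss, prune

order=[0, 4, 5, 11, 14, 1, 2, 10]  |boxes|=8  |leaves|=1  hit=P8

== RESULT ==
8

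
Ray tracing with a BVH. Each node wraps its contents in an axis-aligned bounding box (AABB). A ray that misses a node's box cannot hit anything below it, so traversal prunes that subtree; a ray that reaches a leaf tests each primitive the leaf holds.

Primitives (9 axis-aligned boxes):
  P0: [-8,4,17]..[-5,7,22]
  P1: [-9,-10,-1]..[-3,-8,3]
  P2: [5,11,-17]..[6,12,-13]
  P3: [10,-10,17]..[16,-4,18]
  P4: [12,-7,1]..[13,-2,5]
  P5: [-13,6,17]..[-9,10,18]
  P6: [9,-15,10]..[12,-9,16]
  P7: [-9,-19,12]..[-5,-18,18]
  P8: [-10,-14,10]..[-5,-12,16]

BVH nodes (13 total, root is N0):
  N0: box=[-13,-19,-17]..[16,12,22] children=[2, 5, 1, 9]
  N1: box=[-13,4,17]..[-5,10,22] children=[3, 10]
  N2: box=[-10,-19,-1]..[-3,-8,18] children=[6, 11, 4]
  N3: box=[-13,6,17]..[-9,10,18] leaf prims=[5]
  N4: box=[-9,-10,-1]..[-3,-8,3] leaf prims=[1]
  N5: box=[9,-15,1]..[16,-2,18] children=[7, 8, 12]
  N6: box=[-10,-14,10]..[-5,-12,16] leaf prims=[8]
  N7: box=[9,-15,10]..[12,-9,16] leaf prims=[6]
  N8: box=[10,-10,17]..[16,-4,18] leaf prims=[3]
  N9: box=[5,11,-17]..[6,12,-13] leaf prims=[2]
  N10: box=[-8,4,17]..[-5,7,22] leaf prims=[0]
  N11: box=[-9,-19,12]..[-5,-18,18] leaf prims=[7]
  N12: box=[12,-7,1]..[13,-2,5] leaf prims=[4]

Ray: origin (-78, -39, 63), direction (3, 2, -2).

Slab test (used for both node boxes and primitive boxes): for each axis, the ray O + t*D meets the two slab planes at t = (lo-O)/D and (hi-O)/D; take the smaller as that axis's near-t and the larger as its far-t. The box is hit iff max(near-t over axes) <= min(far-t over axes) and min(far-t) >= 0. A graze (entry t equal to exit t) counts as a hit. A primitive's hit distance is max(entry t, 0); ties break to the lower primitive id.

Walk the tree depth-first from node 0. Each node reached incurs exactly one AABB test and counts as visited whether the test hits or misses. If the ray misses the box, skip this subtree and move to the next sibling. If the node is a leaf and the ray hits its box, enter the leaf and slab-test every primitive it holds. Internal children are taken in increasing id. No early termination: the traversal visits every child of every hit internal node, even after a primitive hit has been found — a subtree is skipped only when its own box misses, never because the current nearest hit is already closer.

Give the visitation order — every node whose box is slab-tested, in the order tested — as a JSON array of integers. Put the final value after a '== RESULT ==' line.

Walk:
N0 x:[65/3,94/3] y:[10,51/2] z:[41/2,40] -> hit [65/3,51/2], descend [1, 2, 5, 9]
  N1 x:[65/3,73/3] y:[43/2,49/2] z:[41/2,23] -> hit [65/3,23], descend [3, 10]
    N3 x:[65/3,23] y:[45/2,49/2] z:[45/2,23] -> hit [45/2,23] leaf, test {P5@t=45/2}
    N10 x:[70/3,73/3] y:[43/2,23] z:[41/2,23] -> miss, prune
  N2 x:[68/3,25] y:[10,31/2] z:[45/2,32] -> miss, prune
  N5 x:[29,94/3] y:[12,37/2] z:[45/2,31] -> miss, prune
  N9 x:[83/3,28] y:[25,51/2] z:[38,40] -> miss, prune

Summary -> nodes [0, 1, 3, 10, 2, 5, 9]; box-tests=7; leaf-entries=1; first=P5

== RESULT ==
[0, 1, 3, 10, 2, 5, 9]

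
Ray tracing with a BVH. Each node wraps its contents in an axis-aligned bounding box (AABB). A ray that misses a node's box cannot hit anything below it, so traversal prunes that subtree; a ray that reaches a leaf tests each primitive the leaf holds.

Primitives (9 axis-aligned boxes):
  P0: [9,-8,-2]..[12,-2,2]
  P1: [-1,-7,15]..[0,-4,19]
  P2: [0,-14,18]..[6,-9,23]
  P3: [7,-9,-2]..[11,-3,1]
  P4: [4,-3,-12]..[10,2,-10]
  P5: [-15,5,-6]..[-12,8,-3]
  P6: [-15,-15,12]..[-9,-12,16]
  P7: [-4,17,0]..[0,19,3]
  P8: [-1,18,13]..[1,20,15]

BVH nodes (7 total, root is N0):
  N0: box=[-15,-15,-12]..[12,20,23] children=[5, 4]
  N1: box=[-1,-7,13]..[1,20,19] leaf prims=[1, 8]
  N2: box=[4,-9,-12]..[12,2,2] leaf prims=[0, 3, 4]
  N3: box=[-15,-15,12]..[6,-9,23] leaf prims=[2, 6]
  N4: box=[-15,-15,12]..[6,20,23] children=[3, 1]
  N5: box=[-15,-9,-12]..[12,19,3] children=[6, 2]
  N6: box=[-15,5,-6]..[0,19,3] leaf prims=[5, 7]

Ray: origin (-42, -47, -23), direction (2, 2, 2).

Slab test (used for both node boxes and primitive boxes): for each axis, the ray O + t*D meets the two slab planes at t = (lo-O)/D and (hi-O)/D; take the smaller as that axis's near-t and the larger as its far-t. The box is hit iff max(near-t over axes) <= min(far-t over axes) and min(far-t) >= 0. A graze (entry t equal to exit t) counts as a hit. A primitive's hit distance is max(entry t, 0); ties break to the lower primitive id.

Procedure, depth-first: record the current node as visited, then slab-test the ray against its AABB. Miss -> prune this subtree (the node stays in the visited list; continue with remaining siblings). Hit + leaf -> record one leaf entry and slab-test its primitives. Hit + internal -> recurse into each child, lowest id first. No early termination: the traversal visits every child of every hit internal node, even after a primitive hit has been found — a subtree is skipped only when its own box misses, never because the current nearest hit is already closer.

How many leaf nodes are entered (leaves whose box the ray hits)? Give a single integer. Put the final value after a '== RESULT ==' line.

Traverse from the root:
N0 x:[27/2,27] y:[16,67/2] z:[11/2,23] -> hit [16,23], descend [4, 5]
  N4 x:[27/2,24] y:[16,67/2] z:[35/2,23] -> hit [35/2,23], descend [1, 3]
    N1 x:[41/2,43/2] y:[20,67/2] z:[18,21] -> hit [41/2,21] leaf, test {P1@t=41/2, P8(miss)}
    N3 x:[27/2,24] y:[16,19] z:[35/2,23] -> hit [35/2,19] leaf, test {P2(miss), P6(miss)}
  N5 x:[27/2,27] y:[19,33] z:[11/2,13] -> miss, prune

Summary -> nodes [0, 4, 1, 3, 5]; box-tests=5; leaf-entries=2; first=P1

== RESULT ==
2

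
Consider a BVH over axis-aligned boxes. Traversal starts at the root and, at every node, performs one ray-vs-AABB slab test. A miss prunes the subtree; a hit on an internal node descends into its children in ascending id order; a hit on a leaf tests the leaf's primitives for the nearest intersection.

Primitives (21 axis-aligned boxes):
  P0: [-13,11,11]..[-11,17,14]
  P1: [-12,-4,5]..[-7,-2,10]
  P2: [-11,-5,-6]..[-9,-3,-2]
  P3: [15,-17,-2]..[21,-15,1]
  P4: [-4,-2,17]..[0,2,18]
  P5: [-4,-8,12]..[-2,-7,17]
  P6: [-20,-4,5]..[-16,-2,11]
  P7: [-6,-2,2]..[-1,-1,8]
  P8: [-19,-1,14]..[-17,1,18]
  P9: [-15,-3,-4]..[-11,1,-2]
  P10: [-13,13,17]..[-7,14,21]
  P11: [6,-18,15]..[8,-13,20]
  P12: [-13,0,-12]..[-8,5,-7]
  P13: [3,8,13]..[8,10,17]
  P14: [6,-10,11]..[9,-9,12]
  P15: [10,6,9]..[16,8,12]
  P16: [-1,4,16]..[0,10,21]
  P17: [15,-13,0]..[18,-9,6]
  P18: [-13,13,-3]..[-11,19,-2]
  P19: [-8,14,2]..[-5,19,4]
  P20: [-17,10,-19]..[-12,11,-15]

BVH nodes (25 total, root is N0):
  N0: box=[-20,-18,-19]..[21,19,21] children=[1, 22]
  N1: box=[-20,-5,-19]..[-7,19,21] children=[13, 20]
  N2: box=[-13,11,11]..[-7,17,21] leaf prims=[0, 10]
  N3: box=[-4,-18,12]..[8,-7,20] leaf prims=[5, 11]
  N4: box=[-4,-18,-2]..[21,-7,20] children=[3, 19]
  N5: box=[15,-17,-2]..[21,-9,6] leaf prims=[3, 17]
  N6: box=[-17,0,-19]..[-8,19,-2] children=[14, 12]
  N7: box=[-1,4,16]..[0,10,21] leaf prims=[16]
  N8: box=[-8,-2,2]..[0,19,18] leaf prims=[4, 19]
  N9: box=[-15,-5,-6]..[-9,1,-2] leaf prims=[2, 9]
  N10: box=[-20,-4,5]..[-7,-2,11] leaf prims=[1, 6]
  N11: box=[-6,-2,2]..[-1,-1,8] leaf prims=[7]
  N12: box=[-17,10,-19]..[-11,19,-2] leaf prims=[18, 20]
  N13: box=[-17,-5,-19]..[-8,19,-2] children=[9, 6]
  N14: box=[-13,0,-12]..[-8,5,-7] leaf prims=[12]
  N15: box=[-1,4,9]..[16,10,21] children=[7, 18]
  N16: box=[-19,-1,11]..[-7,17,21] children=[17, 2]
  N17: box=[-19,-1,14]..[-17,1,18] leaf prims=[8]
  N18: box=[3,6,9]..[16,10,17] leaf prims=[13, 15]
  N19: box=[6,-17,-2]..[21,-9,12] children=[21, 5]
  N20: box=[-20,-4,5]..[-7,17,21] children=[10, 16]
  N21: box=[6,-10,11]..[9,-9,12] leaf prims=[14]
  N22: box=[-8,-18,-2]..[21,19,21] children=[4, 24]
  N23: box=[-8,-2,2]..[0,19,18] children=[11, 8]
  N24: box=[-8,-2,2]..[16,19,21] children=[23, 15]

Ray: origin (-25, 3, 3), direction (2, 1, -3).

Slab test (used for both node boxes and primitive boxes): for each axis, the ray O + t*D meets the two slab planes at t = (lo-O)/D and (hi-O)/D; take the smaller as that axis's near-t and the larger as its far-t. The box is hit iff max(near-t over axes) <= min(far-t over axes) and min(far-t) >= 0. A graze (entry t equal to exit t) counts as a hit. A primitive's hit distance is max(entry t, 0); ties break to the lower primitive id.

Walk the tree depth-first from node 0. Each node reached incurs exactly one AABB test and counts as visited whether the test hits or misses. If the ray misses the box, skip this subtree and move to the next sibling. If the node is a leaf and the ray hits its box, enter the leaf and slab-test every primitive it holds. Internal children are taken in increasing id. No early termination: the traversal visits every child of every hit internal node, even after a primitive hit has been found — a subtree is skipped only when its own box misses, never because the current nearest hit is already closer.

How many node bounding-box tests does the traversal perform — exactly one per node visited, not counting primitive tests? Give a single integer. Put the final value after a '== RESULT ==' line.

Trace the traversal:
N0 x:[5/2,23] y:[-21,16] z:[-6,22/3] -> hit [5/2,22/3], descend [1, 22]
  N1 x:[5/2,9] y:[-8,16] z:[-6,22/3] -> hit [5/2,22/3], descend [13, 20]
    N13 x:[4,17/2] y:[-8,16] z:[5/3,22/3] -> hit [4,22/3], descend [6, 9]
      N6 x:[4,17/2] y:[-3,16] z:[5/3,22/3] -> hit [4,22/3], descend [12, 14]
        N12 x:[4,7] y:[7,16] z:[5/3,22/3] -> hit [7,7] leaf, test {P18(miss), P20(miss)}
        N14 x:[6,17/2] y:[-3,2] z:[10/3,5] -> miss, prune
      N9 x:[5,8] y:[-8,-2] z:[5/3,3] -> miss, prune
    N20 x:[5/2,9] y:[-7,14] z:[-6,-2/3] -> miss, prune
  N22 x:[17/2,23] y:[-21,16] z:[-6,5/3] -> miss, prune

Summary -> nodes [0, 1, 13, 6, 12, 14, 9, 20, 22]; box-tests=9; leaf-entries=1; first=miss

== RESULT ==
9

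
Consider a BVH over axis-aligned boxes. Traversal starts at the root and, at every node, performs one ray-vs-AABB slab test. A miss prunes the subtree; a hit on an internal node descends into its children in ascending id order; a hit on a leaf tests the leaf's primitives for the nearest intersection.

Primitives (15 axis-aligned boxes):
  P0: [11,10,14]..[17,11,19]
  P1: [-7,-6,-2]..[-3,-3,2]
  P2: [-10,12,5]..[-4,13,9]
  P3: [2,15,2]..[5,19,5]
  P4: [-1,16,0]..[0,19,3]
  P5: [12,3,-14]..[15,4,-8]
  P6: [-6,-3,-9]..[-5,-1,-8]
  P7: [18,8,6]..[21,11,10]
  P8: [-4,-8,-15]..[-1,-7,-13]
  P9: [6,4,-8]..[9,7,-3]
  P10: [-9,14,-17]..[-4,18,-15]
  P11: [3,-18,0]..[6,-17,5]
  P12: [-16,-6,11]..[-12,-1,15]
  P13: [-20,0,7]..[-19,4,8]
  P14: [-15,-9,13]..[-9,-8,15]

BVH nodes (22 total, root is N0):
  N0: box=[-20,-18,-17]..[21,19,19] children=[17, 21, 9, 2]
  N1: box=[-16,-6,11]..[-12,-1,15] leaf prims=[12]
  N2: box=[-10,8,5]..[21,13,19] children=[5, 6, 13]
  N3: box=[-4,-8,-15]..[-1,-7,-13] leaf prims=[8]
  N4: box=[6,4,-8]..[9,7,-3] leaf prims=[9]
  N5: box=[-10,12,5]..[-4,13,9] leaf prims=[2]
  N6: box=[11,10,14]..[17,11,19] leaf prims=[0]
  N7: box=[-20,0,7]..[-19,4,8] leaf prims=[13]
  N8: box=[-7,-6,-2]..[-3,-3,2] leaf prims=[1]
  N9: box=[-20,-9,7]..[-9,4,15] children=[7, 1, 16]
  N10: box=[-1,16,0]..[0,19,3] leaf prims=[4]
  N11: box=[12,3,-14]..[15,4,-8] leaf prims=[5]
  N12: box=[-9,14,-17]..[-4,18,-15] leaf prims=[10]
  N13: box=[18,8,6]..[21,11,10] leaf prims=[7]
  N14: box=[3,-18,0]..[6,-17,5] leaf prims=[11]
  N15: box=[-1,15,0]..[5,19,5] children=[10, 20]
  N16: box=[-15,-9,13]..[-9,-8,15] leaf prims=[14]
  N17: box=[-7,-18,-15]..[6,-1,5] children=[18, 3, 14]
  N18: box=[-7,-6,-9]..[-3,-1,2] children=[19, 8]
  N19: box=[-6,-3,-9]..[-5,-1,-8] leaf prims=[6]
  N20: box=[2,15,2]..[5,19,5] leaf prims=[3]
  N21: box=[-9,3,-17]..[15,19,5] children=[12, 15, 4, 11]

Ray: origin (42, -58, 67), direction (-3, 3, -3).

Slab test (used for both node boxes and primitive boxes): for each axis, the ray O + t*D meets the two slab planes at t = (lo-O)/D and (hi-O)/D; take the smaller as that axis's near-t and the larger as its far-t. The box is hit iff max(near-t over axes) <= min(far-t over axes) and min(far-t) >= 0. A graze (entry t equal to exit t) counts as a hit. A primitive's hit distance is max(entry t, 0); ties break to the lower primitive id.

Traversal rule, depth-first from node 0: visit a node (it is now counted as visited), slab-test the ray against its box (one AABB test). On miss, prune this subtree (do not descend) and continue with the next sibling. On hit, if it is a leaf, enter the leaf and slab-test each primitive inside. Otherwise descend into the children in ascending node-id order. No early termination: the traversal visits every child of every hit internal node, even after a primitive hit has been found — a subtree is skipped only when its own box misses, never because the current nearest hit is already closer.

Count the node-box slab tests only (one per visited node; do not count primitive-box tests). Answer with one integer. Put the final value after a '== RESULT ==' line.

Traverse from the root:
N0 x:[7,62/3] y:[40/3,77/3] z:[16,28] -> hit [16,62/3], descend [2, 9, 17, 21]
  N2 x:[7,52/3] y:[22,71/3] z:[16,62/3] -> miss, prune
  N9 x:[17,62/3] y:[49/3,62/3] z:[52/3,20] -> hit [52/3,20], descend [1, 7, 16]
    N1 x:[18,58/3] y:[52/3,19] z:[52/3,56/3] -> hit [18,56/3] leaf, test {P12@t=18}
    N7 x:[61/3,62/3] y:[58/3,62/3] z:[59/3,20] -> miss, prune
    N16 x:[17,19] y:[49/3,50/3] z:[52/3,18] -> miss, prune
  N17 x:[12,49/3] y:[40/3,19] z:[62/3,82/3] -> miss, prune
  N21 x:[9,17] y:[61/3,77/3] z:[62/3,28] -> miss, prune

order=[0, 2, 9, 1, 7, 16, 17, 21]  |boxes|=8  |leaves|=1  hit=P12

== RESULT ==
8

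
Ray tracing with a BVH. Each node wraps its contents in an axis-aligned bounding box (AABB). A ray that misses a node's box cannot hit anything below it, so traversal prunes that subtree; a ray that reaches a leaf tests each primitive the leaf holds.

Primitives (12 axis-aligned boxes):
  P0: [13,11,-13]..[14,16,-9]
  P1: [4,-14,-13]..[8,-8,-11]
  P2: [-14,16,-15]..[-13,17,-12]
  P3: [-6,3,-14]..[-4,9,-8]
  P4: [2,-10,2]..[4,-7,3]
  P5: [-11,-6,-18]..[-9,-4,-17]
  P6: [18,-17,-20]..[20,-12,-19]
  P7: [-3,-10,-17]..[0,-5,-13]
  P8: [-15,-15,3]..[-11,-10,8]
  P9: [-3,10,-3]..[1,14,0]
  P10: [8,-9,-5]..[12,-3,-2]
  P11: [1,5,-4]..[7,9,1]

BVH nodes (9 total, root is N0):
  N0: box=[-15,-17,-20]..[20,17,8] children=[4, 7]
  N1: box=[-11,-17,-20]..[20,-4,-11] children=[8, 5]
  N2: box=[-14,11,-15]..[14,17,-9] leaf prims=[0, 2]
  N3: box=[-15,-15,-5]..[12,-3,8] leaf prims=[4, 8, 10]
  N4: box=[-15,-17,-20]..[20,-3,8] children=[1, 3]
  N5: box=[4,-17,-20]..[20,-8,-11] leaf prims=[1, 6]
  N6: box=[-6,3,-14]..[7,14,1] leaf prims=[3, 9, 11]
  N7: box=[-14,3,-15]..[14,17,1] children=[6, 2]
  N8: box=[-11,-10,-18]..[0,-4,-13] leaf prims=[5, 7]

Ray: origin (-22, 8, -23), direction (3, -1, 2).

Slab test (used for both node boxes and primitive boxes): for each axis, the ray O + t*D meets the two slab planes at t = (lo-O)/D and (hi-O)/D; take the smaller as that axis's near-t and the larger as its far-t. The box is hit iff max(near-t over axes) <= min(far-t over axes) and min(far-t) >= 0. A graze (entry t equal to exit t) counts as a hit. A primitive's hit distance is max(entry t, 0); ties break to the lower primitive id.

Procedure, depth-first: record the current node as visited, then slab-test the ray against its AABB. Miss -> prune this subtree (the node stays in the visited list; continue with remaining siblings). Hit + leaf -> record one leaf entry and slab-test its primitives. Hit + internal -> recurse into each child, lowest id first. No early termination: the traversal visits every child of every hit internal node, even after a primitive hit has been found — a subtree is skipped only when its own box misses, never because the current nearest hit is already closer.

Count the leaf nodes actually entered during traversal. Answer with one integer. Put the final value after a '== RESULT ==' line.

Walk:
N0 x:[7/3,14] y:[-9,25] z:[3/2,31/2] -> hit [7/3,14], descend [4, 7]
  N4 x:[7/3,14] y:[11,25] z:[3/2,31/2] -> hit [11,14], descend [1, 3]
    N1 x:[11/3,14] y:[12,25] z:[3/2,6] -> miss, prune
    N3 x:[7/3,34/3] y:[11,23] z:[9,31/2] -> hit [11,34/3] leaf, test {P4(miss), P8(miss), P10(miss)}
  N7 x:[8/3,12] y:[-9,5] z:[4,12] -> hit [4,5], descend [2, 6]
    N2 x:[8/3,12] y:[-9,-3] z:[4,7] -> miss, prune
    N6 x:[16/3,29/3] y:[-6,5] z:[9/2,12] -> miss, prune

Visited [0, 4, 1, 3, 7, 2, 6]. Tests: 7 box, 1 leaf. Nearest: miss.

== RESULT ==
1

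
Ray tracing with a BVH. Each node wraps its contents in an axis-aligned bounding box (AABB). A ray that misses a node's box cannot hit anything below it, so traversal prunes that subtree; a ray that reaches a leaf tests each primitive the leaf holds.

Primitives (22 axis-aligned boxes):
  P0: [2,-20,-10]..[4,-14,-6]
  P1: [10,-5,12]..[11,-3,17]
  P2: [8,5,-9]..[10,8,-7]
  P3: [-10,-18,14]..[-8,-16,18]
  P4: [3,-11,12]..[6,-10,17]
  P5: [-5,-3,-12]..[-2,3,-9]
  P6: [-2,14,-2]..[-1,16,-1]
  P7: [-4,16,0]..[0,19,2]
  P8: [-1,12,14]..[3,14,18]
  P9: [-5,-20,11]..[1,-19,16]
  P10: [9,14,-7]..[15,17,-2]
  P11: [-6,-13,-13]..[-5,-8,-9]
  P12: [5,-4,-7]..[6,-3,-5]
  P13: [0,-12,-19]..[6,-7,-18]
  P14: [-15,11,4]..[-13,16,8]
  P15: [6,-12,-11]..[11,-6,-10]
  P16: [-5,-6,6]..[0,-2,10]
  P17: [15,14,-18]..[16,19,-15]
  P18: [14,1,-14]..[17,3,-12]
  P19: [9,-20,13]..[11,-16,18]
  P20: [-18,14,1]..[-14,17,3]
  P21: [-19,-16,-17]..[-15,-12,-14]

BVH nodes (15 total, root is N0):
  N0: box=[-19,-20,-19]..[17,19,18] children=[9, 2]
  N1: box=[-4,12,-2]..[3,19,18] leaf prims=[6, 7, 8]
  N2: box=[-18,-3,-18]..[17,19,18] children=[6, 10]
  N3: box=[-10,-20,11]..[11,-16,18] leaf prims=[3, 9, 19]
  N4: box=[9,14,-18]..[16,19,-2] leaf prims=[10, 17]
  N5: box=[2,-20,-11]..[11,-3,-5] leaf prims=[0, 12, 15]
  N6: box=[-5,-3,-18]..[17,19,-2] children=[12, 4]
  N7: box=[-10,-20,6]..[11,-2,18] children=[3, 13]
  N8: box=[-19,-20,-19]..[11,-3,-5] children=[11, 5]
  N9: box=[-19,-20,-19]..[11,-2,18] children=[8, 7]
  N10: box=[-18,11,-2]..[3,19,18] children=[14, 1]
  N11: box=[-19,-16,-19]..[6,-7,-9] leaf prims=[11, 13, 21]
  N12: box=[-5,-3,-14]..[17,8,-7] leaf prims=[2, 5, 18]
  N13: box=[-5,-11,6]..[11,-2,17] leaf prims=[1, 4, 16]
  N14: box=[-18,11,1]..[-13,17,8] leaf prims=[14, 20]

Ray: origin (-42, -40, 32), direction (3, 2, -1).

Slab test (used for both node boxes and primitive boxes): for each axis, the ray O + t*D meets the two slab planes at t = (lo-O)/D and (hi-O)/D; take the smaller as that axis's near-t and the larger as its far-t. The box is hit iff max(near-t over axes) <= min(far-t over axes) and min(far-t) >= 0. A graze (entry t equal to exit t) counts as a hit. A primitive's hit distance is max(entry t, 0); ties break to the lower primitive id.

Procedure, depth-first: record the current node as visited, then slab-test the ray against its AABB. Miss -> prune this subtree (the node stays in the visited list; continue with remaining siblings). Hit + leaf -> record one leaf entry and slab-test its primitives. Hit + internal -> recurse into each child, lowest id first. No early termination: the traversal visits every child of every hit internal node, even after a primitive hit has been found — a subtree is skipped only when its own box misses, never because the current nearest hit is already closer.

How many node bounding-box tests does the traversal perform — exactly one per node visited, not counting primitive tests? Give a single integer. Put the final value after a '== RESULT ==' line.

Traverse from the root:
N0 x:[23/3,59/3] y:[10,59/2] z:[14,51] -> hit [14,59/3], descend [2, 9]
  N2 x:[8,59/3] y:[37/2,59/2] z:[14,50] -> hit [37/2,59/3], descend [6, 10]
    N6 x:[37/3,59/3] y:[37/2,59/2] z:[34,50] -> miss, prune
    N10 x:[8,15] y:[51/2,59/2] z:[14,34] -> miss, prune
  N9 x:[23/3,53/3] y:[10,19] z:[14,51] -> hit [14,53/3], descend [7, 8]
    N7 x:[32/3,53/3] y:[10,19] z:[14,26] -> hit [14,53/3], descend [3, 13]
      N3 x:[32/3,53/3] y:[10,12] z:[14,21] -> miss, prune
      N13 x:[37/3,53/3] y:[29/2,19] z:[15,26] -> hit [15,53/3] leaf, test {P1@t=35/2, P4@t=15, P16(miss)}
    N8 x:[23/3,53/3] y:[10,37/2] z:[37,51] -> miss, prune

Visited [0, 2, 6, 10, 9, 7, 3, 13, 8]. Tests: 9 box, 1 leaf. Nearest: P4.

== RESULT ==
9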